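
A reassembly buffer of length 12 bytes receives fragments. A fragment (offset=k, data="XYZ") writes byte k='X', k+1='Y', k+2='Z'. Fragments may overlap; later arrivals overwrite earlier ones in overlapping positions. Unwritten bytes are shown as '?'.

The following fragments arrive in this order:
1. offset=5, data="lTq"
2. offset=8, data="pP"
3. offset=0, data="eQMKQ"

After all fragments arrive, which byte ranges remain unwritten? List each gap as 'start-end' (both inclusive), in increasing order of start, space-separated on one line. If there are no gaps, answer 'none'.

Answer: 10-11

Derivation:
Fragment 1: offset=5 len=3
Fragment 2: offset=8 len=2
Fragment 3: offset=0 len=5
Gaps: 10-11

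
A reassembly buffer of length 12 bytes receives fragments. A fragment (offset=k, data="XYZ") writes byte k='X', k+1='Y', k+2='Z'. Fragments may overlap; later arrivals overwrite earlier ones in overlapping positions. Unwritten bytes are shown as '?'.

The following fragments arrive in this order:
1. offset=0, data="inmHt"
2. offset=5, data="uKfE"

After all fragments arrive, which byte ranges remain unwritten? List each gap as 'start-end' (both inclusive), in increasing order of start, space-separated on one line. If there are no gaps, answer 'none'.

Fragment 1: offset=0 len=5
Fragment 2: offset=5 len=4
Gaps: 9-11

Answer: 9-11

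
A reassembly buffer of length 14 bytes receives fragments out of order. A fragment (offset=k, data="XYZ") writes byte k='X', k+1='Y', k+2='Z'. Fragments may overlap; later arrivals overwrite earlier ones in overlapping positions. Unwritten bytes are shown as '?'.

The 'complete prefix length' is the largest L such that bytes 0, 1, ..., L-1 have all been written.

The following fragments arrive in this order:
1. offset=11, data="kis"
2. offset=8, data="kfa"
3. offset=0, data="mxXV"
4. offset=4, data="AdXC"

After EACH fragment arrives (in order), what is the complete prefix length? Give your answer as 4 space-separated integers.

Fragment 1: offset=11 data="kis" -> buffer=???????????kis -> prefix_len=0
Fragment 2: offset=8 data="kfa" -> buffer=????????kfakis -> prefix_len=0
Fragment 3: offset=0 data="mxXV" -> buffer=mxXV????kfakis -> prefix_len=4
Fragment 4: offset=4 data="AdXC" -> buffer=mxXVAdXCkfakis -> prefix_len=14

Answer: 0 0 4 14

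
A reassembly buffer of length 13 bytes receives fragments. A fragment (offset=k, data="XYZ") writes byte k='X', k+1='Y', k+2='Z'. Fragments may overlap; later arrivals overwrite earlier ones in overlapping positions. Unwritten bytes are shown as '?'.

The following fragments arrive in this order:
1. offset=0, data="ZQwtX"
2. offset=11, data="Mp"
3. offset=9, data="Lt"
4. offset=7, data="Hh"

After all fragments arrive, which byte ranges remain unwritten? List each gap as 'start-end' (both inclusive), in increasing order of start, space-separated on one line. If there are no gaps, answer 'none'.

Answer: 5-6

Derivation:
Fragment 1: offset=0 len=5
Fragment 2: offset=11 len=2
Fragment 3: offset=9 len=2
Fragment 4: offset=7 len=2
Gaps: 5-6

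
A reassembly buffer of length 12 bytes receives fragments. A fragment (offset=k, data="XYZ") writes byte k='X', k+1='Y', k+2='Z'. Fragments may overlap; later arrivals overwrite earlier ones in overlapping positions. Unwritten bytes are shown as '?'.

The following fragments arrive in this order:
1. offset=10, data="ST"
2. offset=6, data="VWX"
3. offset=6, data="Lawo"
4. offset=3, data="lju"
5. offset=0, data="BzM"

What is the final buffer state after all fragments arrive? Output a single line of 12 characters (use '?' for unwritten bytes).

Fragment 1: offset=10 data="ST" -> buffer=??????????ST
Fragment 2: offset=6 data="VWX" -> buffer=??????VWX?ST
Fragment 3: offset=6 data="Lawo" -> buffer=??????LawoST
Fragment 4: offset=3 data="lju" -> buffer=???ljuLawoST
Fragment 5: offset=0 data="BzM" -> buffer=BzMljuLawoST

Answer: BzMljuLawoST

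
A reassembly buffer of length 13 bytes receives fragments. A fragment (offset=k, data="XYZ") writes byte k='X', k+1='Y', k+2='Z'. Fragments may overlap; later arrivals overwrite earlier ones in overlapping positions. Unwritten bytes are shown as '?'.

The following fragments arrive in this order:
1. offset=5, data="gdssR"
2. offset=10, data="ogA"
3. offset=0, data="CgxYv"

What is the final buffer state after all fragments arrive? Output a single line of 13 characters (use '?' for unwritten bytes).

Answer: CgxYvgdssRogA

Derivation:
Fragment 1: offset=5 data="gdssR" -> buffer=?????gdssR???
Fragment 2: offset=10 data="ogA" -> buffer=?????gdssRogA
Fragment 3: offset=0 data="CgxYv" -> buffer=CgxYvgdssRogA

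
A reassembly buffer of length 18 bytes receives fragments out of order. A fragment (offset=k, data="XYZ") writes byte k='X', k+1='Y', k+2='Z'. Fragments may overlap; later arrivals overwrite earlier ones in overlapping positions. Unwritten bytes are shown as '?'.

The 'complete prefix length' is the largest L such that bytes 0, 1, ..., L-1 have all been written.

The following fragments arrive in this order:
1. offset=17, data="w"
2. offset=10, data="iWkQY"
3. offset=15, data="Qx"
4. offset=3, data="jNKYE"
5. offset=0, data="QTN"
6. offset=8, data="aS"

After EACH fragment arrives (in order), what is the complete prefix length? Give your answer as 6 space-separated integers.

Fragment 1: offset=17 data="w" -> buffer=?????????????????w -> prefix_len=0
Fragment 2: offset=10 data="iWkQY" -> buffer=??????????iWkQY??w -> prefix_len=0
Fragment 3: offset=15 data="Qx" -> buffer=??????????iWkQYQxw -> prefix_len=0
Fragment 4: offset=3 data="jNKYE" -> buffer=???jNKYE??iWkQYQxw -> prefix_len=0
Fragment 5: offset=0 data="QTN" -> buffer=QTNjNKYE??iWkQYQxw -> prefix_len=8
Fragment 6: offset=8 data="aS" -> buffer=QTNjNKYEaSiWkQYQxw -> prefix_len=18

Answer: 0 0 0 0 8 18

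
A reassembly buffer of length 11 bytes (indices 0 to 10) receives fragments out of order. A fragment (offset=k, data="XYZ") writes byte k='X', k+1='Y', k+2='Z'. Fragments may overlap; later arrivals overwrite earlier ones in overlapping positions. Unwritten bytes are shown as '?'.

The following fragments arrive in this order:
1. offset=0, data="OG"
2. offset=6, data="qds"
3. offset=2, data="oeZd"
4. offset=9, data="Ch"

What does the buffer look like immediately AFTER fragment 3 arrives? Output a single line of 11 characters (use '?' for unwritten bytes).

Fragment 1: offset=0 data="OG" -> buffer=OG?????????
Fragment 2: offset=6 data="qds" -> buffer=OG????qds??
Fragment 3: offset=2 data="oeZd" -> buffer=OGoeZdqds??

Answer: OGoeZdqds??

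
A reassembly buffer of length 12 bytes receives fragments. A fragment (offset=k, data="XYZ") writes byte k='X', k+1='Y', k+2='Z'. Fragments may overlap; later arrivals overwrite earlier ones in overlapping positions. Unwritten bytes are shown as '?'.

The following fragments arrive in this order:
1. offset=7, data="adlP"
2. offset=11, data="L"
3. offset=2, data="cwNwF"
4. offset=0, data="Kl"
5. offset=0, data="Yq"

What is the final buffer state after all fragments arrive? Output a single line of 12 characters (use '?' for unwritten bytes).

Fragment 1: offset=7 data="adlP" -> buffer=???????adlP?
Fragment 2: offset=11 data="L" -> buffer=???????adlPL
Fragment 3: offset=2 data="cwNwF" -> buffer=??cwNwFadlPL
Fragment 4: offset=0 data="Kl" -> buffer=KlcwNwFadlPL
Fragment 5: offset=0 data="Yq" -> buffer=YqcwNwFadlPL

Answer: YqcwNwFadlPL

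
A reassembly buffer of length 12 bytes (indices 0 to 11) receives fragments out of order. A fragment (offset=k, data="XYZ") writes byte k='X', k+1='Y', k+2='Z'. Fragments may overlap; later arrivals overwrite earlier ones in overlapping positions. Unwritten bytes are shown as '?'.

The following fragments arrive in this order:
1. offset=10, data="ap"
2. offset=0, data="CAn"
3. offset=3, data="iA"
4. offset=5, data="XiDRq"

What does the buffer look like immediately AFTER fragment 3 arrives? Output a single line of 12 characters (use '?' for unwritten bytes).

Answer: CAniA?????ap

Derivation:
Fragment 1: offset=10 data="ap" -> buffer=??????????ap
Fragment 2: offset=0 data="CAn" -> buffer=CAn???????ap
Fragment 3: offset=3 data="iA" -> buffer=CAniA?????ap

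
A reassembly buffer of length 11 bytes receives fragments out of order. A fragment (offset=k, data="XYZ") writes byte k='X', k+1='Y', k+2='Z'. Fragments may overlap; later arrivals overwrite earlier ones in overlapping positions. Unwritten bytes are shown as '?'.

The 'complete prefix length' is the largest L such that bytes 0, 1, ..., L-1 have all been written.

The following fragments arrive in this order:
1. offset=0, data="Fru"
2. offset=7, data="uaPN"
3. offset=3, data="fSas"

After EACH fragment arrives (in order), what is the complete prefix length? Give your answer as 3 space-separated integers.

Answer: 3 3 11

Derivation:
Fragment 1: offset=0 data="Fru" -> buffer=Fru???????? -> prefix_len=3
Fragment 2: offset=7 data="uaPN" -> buffer=Fru????uaPN -> prefix_len=3
Fragment 3: offset=3 data="fSas" -> buffer=FrufSasuaPN -> prefix_len=11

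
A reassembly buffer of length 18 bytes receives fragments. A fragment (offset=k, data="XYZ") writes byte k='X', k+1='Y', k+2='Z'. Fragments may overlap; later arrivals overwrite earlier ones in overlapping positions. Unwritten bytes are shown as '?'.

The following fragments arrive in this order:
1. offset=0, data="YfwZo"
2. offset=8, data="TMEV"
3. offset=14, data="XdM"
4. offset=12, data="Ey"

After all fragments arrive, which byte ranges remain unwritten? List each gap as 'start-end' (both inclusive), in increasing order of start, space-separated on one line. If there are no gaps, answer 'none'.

Fragment 1: offset=0 len=5
Fragment 2: offset=8 len=4
Fragment 3: offset=14 len=3
Fragment 4: offset=12 len=2
Gaps: 5-7 17-17

Answer: 5-7 17-17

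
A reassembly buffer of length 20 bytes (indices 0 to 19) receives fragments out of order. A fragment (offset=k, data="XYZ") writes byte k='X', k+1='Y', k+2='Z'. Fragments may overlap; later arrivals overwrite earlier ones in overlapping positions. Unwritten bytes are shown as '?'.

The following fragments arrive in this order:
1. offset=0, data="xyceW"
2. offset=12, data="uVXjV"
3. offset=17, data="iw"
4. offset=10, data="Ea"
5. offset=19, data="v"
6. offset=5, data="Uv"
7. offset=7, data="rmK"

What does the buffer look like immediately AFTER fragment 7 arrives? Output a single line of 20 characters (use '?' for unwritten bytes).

Answer: xyceWUvrmKEauVXjViwv

Derivation:
Fragment 1: offset=0 data="xyceW" -> buffer=xyceW???????????????
Fragment 2: offset=12 data="uVXjV" -> buffer=xyceW???????uVXjV???
Fragment 3: offset=17 data="iw" -> buffer=xyceW???????uVXjViw?
Fragment 4: offset=10 data="Ea" -> buffer=xyceW?????EauVXjViw?
Fragment 5: offset=19 data="v" -> buffer=xyceW?????EauVXjViwv
Fragment 6: offset=5 data="Uv" -> buffer=xyceWUv???EauVXjViwv
Fragment 7: offset=7 data="rmK" -> buffer=xyceWUvrmKEauVXjViwv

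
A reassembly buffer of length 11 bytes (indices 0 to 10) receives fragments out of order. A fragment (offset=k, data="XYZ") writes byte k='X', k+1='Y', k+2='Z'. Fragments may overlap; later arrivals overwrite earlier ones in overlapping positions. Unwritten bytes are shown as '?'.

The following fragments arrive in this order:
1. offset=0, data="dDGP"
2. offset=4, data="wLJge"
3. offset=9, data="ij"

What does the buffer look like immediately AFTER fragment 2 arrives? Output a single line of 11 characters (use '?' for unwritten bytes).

Answer: dDGPwLJge??

Derivation:
Fragment 1: offset=0 data="dDGP" -> buffer=dDGP???????
Fragment 2: offset=4 data="wLJge" -> buffer=dDGPwLJge??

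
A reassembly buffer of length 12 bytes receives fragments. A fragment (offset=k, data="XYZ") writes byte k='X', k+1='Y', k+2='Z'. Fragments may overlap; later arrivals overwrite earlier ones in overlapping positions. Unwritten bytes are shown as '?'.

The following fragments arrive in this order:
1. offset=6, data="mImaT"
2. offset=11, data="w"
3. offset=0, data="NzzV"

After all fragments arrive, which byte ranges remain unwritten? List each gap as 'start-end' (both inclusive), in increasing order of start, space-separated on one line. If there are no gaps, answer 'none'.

Fragment 1: offset=6 len=5
Fragment 2: offset=11 len=1
Fragment 3: offset=0 len=4
Gaps: 4-5

Answer: 4-5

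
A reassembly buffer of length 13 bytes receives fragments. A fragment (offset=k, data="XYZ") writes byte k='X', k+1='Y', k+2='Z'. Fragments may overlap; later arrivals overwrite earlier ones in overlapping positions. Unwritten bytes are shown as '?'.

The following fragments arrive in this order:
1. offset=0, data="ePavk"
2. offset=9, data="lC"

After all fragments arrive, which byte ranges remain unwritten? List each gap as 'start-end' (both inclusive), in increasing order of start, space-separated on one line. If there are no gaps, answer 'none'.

Fragment 1: offset=0 len=5
Fragment 2: offset=9 len=2
Gaps: 5-8 11-12

Answer: 5-8 11-12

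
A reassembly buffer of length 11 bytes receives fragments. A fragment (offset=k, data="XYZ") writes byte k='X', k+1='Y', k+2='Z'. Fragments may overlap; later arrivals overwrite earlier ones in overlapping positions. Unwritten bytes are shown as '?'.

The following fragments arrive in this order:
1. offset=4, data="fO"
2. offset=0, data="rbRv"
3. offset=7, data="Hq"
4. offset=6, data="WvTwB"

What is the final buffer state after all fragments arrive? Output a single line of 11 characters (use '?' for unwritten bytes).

Answer: rbRvfOWvTwB

Derivation:
Fragment 1: offset=4 data="fO" -> buffer=????fO?????
Fragment 2: offset=0 data="rbRv" -> buffer=rbRvfO?????
Fragment 3: offset=7 data="Hq" -> buffer=rbRvfO?Hq??
Fragment 4: offset=6 data="WvTwB" -> buffer=rbRvfOWvTwB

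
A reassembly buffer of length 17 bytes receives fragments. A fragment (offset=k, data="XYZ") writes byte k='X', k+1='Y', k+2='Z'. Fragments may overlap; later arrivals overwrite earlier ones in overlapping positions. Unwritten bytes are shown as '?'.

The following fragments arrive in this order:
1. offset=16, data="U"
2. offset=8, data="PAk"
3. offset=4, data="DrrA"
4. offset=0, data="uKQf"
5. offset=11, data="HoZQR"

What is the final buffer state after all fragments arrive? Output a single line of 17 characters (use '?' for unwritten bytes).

Fragment 1: offset=16 data="U" -> buffer=????????????????U
Fragment 2: offset=8 data="PAk" -> buffer=????????PAk?????U
Fragment 3: offset=4 data="DrrA" -> buffer=????DrrAPAk?????U
Fragment 4: offset=0 data="uKQf" -> buffer=uKQfDrrAPAk?????U
Fragment 5: offset=11 data="HoZQR" -> buffer=uKQfDrrAPAkHoZQRU

Answer: uKQfDrrAPAkHoZQRU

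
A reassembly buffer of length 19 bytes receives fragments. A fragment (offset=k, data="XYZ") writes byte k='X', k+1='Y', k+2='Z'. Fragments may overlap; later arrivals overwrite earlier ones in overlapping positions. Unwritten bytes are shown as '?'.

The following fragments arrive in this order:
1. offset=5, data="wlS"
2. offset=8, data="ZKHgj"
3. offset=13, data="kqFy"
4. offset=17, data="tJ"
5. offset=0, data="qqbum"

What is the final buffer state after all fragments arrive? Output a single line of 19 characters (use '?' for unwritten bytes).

Fragment 1: offset=5 data="wlS" -> buffer=?????wlS???????????
Fragment 2: offset=8 data="ZKHgj" -> buffer=?????wlSZKHgj??????
Fragment 3: offset=13 data="kqFy" -> buffer=?????wlSZKHgjkqFy??
Fragment 4: offset=17 data="tJ" -> buffer=?????wlSZKHgjkqFytJ
Fragment 5: offset=0 data="qqbum" -> buffer=qqbumwlSZKHgjkqFytJ

Answer: qqbumwlSZKHgjkqFytJ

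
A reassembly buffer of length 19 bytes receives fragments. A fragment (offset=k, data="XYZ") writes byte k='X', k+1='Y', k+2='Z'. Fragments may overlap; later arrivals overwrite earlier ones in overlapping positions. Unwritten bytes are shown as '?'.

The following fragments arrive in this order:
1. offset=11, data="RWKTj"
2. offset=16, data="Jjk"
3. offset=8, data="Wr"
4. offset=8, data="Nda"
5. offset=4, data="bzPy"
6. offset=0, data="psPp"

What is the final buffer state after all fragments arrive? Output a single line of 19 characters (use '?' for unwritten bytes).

Answer: psPpbzPyNdaRWKTjJjk

Derivation:
Fragment 1: offset=11 data="RWKTj" -> buffer=???????????RWKTj???
Fragment 2: offset=16 data="Jjk" -> buffer=???????????RWKTjJjk
Fragment 3: offset=8 data="Wr" -> buffer=????????Wr?RWKTjJjk
Fragment 4: offset=8 data="Nda" -> buffer=????????NdaRWKTjJjk
Fragment 5: offset=4 data="bzPy" -> buffer=????bzPyNdaRWKTjJjk
Fragment 6: offset=0 data="psPp" -> buffer=psPpbzPyNdaRWKTjJjk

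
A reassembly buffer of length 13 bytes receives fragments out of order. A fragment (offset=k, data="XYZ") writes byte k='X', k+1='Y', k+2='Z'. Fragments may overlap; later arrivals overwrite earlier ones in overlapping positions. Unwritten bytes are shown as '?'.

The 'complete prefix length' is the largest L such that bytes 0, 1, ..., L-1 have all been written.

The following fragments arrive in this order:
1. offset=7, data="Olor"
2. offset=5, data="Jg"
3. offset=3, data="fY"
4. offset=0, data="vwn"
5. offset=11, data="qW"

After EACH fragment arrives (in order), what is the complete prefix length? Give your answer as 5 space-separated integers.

Answer: 0 0 0 11 13

Derivation:
Fragment 1: offset=7 data="Olor" -> buffer=???????Olor?? -> prefix_len=0
Fragment 2: offset=5 data="Jg" -> buffer=?????JgOlor?? -> prefix_len=0
Fragment 3: offset=3 data="fY" -> buffer=???fYJgOlor?? -> prefix_len=0
Fragment 4: offset=0 data="vwn" -> buffer=vwnfYJgOlor?? -> prefix_len=11
Fragment 5: offset=11 data="qW" -> buffer=vwnfYJgOlorqW -> prefix_len=13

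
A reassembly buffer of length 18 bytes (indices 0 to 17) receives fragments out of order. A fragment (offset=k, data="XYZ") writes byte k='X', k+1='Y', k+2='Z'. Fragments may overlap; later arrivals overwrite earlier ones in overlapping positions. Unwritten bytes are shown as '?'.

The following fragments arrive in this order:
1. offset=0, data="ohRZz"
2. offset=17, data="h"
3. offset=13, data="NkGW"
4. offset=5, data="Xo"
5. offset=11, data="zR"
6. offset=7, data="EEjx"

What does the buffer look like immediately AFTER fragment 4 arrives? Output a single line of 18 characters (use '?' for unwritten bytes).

Fragment 1: offset=0 data="ohRZz" -> buffer=ohRZz?????????????
Fragment 2: offset=17 data="h" -> buffer=ohRZz????????????h
Fragment 3: offset=13 data="NkGW" -> buffer=ohRZz????????NkGWh
Fragment 4: offset=5 data="Xo" -> buffer=ohRZzXo??????NkGWh

Answer: ohRZzXo??????NkGWh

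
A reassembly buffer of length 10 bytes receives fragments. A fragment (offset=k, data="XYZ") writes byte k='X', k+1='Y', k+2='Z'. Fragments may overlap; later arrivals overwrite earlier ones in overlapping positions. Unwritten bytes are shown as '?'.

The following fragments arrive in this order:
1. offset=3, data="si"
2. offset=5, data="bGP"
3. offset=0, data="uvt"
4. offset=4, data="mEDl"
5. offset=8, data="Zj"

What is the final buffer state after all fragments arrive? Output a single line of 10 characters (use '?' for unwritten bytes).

Fragment 1: offset=3 data="si" -> buffer=???si?????
Fragment 2: offset=5 data="bGP" -> buffer=???sibGP??
Fragment 3: offset=0 data="uvt" -> buffer=uvtsibGP??
Fragment 4: offset=4 data="mEDl" -> buffer=uvtsmEDl??
Fragment 5: offset=8 data="Zj" -> buffer=uvtsmEDlZj

Answer: uvtsmEDlZj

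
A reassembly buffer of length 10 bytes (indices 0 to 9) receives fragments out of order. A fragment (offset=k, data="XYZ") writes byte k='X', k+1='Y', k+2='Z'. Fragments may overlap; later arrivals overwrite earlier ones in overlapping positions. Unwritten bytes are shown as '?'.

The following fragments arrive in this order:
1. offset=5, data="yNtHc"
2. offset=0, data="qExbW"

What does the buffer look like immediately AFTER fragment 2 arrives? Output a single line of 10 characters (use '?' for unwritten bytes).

Fragment 1: offset=5 data="yNtHc" -> buffer=?????yNtHc
Fragment 2: offset=0 data="qExbW" -> buffer=qExbWyNtHc

Answer: qExbWyNtHc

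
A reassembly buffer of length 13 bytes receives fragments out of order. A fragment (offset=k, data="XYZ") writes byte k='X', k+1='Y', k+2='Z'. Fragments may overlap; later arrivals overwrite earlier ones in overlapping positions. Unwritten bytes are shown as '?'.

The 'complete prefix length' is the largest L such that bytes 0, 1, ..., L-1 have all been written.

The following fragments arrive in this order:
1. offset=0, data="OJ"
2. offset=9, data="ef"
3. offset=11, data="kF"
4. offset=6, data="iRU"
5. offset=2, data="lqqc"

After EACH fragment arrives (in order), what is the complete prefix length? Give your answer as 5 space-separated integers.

Answer: 2 2 2 2 13

Derivation:
Fragment 1: offset=0 data="OJ" -> buffer=OJ??????????? -> prefix_len=2
Fragment 2: offset=9 data="ef" -> buffer=OJ???????ef?? -> prefix_len=2
Fragment 3: offset=11 data="kF" -> buffer=OJ???????efkF -> prefix_len=2
Fragment 4: offset=6 data="iRU" -> buffer=OJ????iRUefkF -> prefix_len=2
Fragment 5: offset=2 data="lqqc" -> buffer=OJlqqciRUefkF -> prefix_len=13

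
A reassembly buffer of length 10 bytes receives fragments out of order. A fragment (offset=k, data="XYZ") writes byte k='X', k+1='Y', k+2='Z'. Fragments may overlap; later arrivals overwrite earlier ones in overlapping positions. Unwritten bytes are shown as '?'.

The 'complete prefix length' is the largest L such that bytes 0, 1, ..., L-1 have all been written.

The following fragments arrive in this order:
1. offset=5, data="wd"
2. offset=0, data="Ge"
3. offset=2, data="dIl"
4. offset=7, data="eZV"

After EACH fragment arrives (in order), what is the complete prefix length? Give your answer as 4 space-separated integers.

Answer: 0 2 7 10

Derivation:
Fragment 1: offset=5 data="wd" -> buffer=?????wd??? -> prefix_len=0
Fragment 2: offset=0 data="Ge" -> buffer=Ge???wd??? -> prefix_len=2
Fragment 3: offset=2 data="dIl" -> buffer=GedIlwd??? -> prefix_len=7
Fragment 4: offset=7 data="eZV" -> buffer=GedIlwdeZV -> prefix_len=10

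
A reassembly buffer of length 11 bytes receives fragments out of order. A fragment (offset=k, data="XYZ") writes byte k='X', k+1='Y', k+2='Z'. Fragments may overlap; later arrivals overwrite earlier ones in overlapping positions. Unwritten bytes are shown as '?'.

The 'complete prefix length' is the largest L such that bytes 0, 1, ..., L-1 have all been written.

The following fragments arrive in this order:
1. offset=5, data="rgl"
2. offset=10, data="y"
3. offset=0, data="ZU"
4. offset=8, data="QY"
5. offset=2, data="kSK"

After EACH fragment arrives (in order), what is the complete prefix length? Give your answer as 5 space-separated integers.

Answer: 0 0 2 2 11

Derivation:
Fragment 1: offset=5 data="rgl" -> buffer=?????rgl??? -> prefix_len=0
Fragment 2: offset=10 data="y" -> buffer=?????rgl??y -> prefix_len=0
Fragment 3: offset=0 data="ZU" -> buffer=ZU???rgl??y -> prefix_len=2
Fragment 4: offset=8 data="QY" -> buffer=ZU???rglQYy -> prefix_len=2
Fragment 5: offset=2 data="kSK" -> buffer=ZUkSKrglQYy -> prefix_len=11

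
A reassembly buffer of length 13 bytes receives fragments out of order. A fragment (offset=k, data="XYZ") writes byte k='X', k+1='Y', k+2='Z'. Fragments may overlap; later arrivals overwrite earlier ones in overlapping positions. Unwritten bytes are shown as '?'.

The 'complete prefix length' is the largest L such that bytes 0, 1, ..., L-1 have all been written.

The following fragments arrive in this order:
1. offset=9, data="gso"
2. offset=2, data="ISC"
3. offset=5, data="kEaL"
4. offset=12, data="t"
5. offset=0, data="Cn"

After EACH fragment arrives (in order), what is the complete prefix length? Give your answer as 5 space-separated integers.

Answer: 0 0 0 0 13

Derivation:
Fragment 1: offset=9 data="gso" -> buffer=?????????gso? -> prefix_len=0
Fragment 2: offset=2 data="ISC" -> buffer=??ISC????gso? -> prefix_len=0
Fragment 3: offset=5 data="kEaL" -> buffer=??ISCkEaLgso? -> prefix_len=0
Fragment 4: offset=12 data="t" -> buffer=??ISCkEaLgsot -> prefix_len=0
Fragment 5: offset=0 data="Cn" -> buffer=CnISCkEaLgsot -> prefix_len=13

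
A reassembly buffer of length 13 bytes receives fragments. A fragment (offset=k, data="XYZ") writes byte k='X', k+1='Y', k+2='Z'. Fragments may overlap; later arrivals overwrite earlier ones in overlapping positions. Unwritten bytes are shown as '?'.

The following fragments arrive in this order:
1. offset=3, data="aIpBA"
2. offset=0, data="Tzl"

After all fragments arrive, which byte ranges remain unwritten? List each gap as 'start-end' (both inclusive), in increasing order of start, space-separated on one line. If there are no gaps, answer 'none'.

Fragment 1: offset=3 len=5
Fragment 2: offset=0 len=3
Gaps: 8-12

Answer: 8-12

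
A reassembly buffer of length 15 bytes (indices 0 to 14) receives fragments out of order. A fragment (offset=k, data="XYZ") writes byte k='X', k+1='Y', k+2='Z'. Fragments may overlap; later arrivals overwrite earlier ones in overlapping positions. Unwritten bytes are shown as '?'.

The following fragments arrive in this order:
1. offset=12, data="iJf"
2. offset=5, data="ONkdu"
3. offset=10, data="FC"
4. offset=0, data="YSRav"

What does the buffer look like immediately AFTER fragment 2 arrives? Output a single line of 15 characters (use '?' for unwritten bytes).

Answer: ?????ONkdu??iJf

Derivation:
Fragment 1: offset=12 data="iJf" -> buffer=????????????iJf
Fragment 2: offset=5 data="ONkdu" -> buffer=?????ONkdu??iJf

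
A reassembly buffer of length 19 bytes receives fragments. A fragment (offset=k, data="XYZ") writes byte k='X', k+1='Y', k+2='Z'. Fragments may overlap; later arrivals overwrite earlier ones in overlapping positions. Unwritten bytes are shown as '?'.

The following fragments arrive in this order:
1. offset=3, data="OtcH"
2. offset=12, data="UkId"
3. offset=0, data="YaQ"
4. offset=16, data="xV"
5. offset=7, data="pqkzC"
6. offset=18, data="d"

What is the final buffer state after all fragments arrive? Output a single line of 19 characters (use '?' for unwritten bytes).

Fragment 1: offset=3 data="OtcH" -> buffer=???OtcH????????????
Fragment 2: offset=12 data="UkId" -> buffer=???OtcH?????UkId???
Fragment 3: offset=0 data="YaQ" -> buffer=YaQOtcH?????UkId???
Fragment 4: offset=16 data="xV" -> buffer=YaQOtcH?????UkIdxV?
Fragment 5: offset=7 data="pqkzC" -> buffer=YaQOtcHpqkzCUkIdxV?
Fragment 6: offset=18 data="d" -> buffer=YaQOtcHpqkzCUkIdxVd

Answer: YaQOtcHpqkzCUkIdxVd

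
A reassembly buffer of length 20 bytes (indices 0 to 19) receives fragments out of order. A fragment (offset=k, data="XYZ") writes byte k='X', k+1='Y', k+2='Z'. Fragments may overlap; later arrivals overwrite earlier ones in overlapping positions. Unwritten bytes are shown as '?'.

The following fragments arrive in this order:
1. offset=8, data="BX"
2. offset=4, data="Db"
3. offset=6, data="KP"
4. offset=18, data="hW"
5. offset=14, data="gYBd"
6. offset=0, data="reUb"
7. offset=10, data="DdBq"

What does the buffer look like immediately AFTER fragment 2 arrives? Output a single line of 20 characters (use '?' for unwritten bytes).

Answer: ????Db??BX??????????

Derivation:
Fragment 1: offset=8 data="BX" -> buffer=????????BX??????????
Fragment 2: offset=4 data="Db" -> buffer=????Db??BX??????????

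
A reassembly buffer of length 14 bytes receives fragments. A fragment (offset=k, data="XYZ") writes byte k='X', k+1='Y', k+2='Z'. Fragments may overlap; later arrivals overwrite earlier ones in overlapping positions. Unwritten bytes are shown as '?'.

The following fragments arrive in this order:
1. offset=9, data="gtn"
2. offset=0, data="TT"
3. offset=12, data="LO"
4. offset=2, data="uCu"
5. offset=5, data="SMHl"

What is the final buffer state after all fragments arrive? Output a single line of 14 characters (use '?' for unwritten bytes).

Answer: TTuCuSMHlgtnLO

Derivation:
Fragment 1: offset=9 data="gtn" -> buffer=?????????gtn??
Fragment 2: offset=0 data="TT" -> buffer=TT???????gtn??
Fragment 3: offset=12 data="LO" -> buffer=TT???????gtnLO
Fragment 4: offset=2 data="uCu" -> buffer=TTuCu????gtnLO
Fragment 5: offset=5 data="SMHl" -> buffer=TTuCuSMHlgtnLO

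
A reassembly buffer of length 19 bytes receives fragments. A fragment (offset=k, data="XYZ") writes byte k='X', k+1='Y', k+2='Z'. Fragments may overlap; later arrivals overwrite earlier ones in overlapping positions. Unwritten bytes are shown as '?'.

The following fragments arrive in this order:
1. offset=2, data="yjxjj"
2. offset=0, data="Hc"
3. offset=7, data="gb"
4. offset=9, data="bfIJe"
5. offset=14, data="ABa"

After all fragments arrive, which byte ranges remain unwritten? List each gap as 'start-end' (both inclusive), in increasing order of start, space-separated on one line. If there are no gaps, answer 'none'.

Fragment 1: offset=2 len=5
Fragment 2: offset=0 len=2
Fragment 3: offset=7 len=2
Fragment 4: offset=9 len=5
Fragment 5: offset=14 len=3
Gaps: 17-18

Answer: 17-18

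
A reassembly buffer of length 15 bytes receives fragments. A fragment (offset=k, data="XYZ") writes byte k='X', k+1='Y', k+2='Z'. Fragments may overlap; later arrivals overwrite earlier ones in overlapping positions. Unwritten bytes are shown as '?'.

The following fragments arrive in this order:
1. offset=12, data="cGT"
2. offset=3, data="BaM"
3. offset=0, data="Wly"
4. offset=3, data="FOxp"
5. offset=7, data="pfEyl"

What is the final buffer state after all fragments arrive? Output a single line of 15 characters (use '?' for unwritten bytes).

Fragment 1: offset=12 data="cGT" -> buffer=????????????cGT
Fragment 2: offset=3 data="BaM" -> buffer=???BaM??????cGT
Fragment 3: offset=0 data="Wly" -> buffer=WlyBaM??????cGT
Fragment 4: offset=3 data="FOxp" -> buffer=WlyFOxp?????cGT
Fragment 5: offset=7 data="pfEyl" -> buffer=WlyFOxppfEylcGT

Answer: WlyFOxppfEylcGT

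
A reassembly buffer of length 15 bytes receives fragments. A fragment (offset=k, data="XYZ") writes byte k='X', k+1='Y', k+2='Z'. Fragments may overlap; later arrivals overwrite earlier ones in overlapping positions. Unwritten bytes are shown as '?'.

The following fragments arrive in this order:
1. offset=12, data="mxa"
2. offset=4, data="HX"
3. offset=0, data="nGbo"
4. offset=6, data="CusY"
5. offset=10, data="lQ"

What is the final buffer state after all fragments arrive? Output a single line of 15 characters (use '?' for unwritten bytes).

Fragment 1: offset=12 data="mxa" -> buffer=????????????mxa
Fragment 2: offset=4 data="HX" -> buffer=????HX??????mxa
Fragment 3: offset=0 data="nGbo" -> buffer=nGboHX??????mxa
Fragment 4: offset=6 data="CusY" -> buffer=nGboHXCusY??mxa
Fragment 5: offset=10 data="lQ" -> buffer=nGboHXCusYlQmxa

Answer: nGboHXCusYlQmxa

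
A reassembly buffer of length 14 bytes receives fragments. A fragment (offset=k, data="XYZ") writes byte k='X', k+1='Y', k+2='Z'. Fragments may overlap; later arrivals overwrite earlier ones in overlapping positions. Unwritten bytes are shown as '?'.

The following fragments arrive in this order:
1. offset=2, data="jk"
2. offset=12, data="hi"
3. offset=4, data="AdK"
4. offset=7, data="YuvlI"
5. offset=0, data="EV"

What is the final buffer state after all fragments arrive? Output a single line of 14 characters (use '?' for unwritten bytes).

Answer: EVjkAdKYuvlIhi

Derivation:
Fragment 1: offset=2 data="jk" -> buffer=??jk??????????
Fragment 2: offset=12 data="hi" -> buffer=??jk????????hi
Fragment 3: offset=4 data="AdK" -> buffer=??jkAdK?????hi
Fragment 4: offset=7 data="YuvlI" -> buffer=??jkAdKYuvlIhi
Fragment 5: offset=0 data="EV" -> buffer=EVjkAdKYuvlIhi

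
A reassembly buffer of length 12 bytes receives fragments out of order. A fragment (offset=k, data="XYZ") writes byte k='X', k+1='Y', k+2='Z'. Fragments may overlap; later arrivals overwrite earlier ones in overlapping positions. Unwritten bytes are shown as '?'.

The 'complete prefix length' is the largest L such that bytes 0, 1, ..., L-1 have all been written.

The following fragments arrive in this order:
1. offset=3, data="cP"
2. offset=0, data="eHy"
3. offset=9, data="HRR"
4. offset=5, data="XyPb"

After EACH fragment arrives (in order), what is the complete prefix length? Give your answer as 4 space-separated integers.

Fragment 1: offset=3 data="cP" -> buffer=???cP??????? -> prefix_len=0
Fragment 2: offset=0 data="eHy" -> buffer=eHycP??????? -> prefix_len=5
Fragment 3: offset=9 data="HRR" -> buffer=eHycP????HRR -> prefix_len=5
Fragment 4: offset=5 data="XyPb" -> buffer=eHycPXyPbHRR -> prefix_len=12

Answer: 0 5 5 12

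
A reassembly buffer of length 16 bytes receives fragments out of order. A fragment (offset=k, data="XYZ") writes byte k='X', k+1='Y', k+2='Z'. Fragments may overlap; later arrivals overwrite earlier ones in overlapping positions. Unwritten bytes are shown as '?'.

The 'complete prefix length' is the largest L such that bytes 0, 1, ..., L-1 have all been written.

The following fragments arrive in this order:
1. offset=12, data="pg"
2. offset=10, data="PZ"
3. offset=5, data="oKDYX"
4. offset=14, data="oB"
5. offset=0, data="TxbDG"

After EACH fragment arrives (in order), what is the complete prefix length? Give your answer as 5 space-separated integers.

Fragment 1: offset=12 data="pg" -> buffer=????????????pg?? -> prefix_len=0
Fragment 2: offset=10 data="PZ" -> buffer=??????????PZpg?? -> prefix_len=0
Fragment 3: offset=5 data="oKDYX" -> buffer=?????oKDYXPZpg?? -> prefix_len=0
Fragment 4: offset=14 data="oB" -> buffer=?????oKDYXPZpgoB -> prefix_len=0
Fragment 5: offset=0 data="TxbDG" -> buffer=TxbDGoKDYXPZpgoB -> prefix_len=16

Answer: 0 0 0 0 16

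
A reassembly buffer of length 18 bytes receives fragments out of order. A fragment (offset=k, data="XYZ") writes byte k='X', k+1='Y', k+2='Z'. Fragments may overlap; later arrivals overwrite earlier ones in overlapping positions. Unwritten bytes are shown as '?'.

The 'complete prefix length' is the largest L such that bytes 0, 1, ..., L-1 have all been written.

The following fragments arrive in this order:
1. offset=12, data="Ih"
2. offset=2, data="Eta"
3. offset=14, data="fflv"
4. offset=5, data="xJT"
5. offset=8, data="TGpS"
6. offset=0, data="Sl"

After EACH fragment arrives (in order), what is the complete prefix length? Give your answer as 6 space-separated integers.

Fragment 1: offset=12 data="Ih" -> buffer=????????????Ih???? -> prefix_len=0
Fragment 2: offset=2 data="Eta" -> buffer=??Eta???????Ih???? -> prefix_len=0
Fragment 3: offset=14 data="fflv" -> buffer=??Eta???????Ihfflv -> prefix_len=0
Fragment 4: offset=5 data="xJT" -> buffer=??EtaxJT????Ihfflv -> prefix_len=0
Fragment 5: offset=8 data="TGpS" -> buffer=??EtaxJTTGpSIhfflv -> prefix_len=0
Fragment 6: offset=0 data="Sl" -> buffer=SlEtaxJTTGpSIhfflv -> prefix_len=18

Answer: 0 0 0 0 0 18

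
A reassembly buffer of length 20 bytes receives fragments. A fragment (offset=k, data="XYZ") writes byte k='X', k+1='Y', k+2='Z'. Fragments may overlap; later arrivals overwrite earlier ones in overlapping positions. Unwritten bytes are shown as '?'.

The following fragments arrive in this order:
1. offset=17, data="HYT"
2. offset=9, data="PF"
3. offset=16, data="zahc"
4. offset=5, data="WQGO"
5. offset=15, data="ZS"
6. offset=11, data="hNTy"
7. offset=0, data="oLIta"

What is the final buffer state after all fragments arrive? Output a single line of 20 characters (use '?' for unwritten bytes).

Answer: oLItaWQGOPFhNTyZSahc

Derivation:
Fragment 1: offset=17 data="HYT" -> buffer=?????????????????HYT
Fragment 2: offset=9 data="PF" -> buffer=?????????PF??????HYT
Fragment 3: offset=16 data="zahc" -> buffer=?????????PF?????zahc
Fragment 4: offset=5 data="WQGO" -> buffer=?????WQGOPF?????zahc
Fragment 5: offset=15 data="ZS" -> buffer=?????WQGOPF????ZSahc
Fragment 6: offset=11 data="hNTy" -> buffer=?????WQGOPFhNTyZSahc
Fragment 7: offset=0 data="oLIta" -> buffer=oLItaWQGOPFhNTyZSahc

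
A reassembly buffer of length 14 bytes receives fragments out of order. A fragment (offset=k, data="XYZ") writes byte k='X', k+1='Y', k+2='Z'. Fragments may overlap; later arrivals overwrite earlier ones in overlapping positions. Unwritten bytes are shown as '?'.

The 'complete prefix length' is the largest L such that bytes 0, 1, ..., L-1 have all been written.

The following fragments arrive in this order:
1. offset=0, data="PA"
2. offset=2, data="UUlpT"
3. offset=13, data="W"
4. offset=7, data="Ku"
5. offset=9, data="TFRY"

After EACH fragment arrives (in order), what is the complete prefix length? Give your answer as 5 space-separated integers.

Fragment 1: offset=0 data="PA" -> buffer=PA???????????? -> prefix_len=2
Fragment 2: offset=2 data="UUlpT" -> buffer=PAUUlpT??????? -> prefix_len=7
Fragment 3: offset=13 data="W" -> buffer=PAUUlpT??????W -> prefix_len=7
Fragment 4: offset=7 data="Ku" -> buffer=PAUUlpTKu????W -> prefix_len=9
Fragment 5: offset=9 data="TFRY" -> buffer=PAUUlpTKuTFRYW -> prefix_len=14

Answer: 2 7 7 9 14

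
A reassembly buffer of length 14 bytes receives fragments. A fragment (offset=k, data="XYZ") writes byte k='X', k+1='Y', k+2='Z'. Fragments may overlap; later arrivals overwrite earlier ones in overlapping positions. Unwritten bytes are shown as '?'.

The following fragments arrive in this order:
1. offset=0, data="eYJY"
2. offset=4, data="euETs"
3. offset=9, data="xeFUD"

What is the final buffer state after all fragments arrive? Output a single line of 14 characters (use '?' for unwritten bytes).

Answer: eYJYeuETsxeFUD

Derivation:
Fragment 1: offset=0 data="eYJY" -> buffer=eYJY??????????
Fragment 2: offset=4 data="euETs" -> buffer=eYJYeuETs?????
Fragment 3: offset=9 data="xeFUD" -> buffer=eYJYeuETsxeFUD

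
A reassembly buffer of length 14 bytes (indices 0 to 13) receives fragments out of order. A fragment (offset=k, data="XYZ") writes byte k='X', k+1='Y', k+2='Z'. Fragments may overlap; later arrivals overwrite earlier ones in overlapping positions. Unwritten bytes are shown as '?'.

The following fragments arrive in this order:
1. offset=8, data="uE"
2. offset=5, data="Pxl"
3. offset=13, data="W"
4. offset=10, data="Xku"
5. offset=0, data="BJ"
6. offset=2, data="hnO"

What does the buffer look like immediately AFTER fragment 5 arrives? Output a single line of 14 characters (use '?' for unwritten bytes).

Fragment 1: offset=8 data="uE" -> buffer=????????uE????
Fragment 2: offset=5 data="Pxl" -> buffer=?????PxluE????
Fragment 3: offset=13 data="W" -> buffer=?????PxluE???W
Fragment 4: offset=10 data="Xku" -> buffer=?????PxluEXkuW
Fragment 5: offset=0 data="BJ" -> buffer=BJ???PxluEXkuW

Answer: BJ???PxluEXkuW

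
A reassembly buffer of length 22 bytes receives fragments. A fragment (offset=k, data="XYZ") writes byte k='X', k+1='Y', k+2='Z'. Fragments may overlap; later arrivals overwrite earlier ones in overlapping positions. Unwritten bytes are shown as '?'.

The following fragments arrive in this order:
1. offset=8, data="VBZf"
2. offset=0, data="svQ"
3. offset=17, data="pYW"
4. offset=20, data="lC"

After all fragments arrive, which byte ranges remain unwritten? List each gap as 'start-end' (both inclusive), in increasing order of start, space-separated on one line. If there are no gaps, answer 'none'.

Fragment 1: offset=8 len=4
Fragment 2: offset=0 len=3
Fragment 3: offset=17 len=3
Fragment 4: offset=20 len=2
Gaps: 3-7 12-16

Answer: 3-7 12-16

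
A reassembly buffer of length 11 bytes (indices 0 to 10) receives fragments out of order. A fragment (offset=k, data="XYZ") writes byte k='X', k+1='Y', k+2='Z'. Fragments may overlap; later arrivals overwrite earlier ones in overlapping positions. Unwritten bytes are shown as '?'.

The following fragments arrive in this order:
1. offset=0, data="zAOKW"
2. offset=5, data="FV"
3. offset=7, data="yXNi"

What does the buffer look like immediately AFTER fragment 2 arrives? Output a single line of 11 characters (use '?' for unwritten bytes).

Answer: zAOKWFV????

Derivation:
Fragment 1: offset=0 data="zAOKW" -> buffer=zAOKW??????
Fragment 2: offset=5 data="FV" -> buffer=zAOKWFV????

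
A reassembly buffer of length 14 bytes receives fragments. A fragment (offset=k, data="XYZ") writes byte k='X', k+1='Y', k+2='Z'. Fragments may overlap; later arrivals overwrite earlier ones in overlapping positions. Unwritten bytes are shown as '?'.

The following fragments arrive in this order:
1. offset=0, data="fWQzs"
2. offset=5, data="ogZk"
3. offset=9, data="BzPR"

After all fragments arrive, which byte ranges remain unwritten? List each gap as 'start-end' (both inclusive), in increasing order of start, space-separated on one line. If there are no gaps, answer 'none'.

Answer: 13-13

Derivation:
Fragment 1: offset=0 len=5
Fragment 2: offset=5 len=4
Fragment 3: offset=9 len=4
Gaps: 13-13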